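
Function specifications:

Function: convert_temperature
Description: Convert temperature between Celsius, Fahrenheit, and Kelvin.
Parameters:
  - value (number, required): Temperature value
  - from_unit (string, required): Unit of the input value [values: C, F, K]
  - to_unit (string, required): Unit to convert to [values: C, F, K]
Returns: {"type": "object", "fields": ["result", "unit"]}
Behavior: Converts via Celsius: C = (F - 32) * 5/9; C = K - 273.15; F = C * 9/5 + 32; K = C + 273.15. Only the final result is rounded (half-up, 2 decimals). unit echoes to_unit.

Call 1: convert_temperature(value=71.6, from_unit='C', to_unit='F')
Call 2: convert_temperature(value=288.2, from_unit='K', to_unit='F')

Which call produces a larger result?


Call 1:
  Input already in C: 71.6
  To F: 71.6 * 9/5 + 32 = 160.88
  Round to 2 decimals: 160.88
  -> 160.88 F
Call 2:
  To C: 288.2 - 273.15 = 15.05
  To F: 15.05 * 9/5 + 32 = 59.09
  Round to 2 decimals: 59.09
  -> 59.09 F
Call 1 (160.88 F)


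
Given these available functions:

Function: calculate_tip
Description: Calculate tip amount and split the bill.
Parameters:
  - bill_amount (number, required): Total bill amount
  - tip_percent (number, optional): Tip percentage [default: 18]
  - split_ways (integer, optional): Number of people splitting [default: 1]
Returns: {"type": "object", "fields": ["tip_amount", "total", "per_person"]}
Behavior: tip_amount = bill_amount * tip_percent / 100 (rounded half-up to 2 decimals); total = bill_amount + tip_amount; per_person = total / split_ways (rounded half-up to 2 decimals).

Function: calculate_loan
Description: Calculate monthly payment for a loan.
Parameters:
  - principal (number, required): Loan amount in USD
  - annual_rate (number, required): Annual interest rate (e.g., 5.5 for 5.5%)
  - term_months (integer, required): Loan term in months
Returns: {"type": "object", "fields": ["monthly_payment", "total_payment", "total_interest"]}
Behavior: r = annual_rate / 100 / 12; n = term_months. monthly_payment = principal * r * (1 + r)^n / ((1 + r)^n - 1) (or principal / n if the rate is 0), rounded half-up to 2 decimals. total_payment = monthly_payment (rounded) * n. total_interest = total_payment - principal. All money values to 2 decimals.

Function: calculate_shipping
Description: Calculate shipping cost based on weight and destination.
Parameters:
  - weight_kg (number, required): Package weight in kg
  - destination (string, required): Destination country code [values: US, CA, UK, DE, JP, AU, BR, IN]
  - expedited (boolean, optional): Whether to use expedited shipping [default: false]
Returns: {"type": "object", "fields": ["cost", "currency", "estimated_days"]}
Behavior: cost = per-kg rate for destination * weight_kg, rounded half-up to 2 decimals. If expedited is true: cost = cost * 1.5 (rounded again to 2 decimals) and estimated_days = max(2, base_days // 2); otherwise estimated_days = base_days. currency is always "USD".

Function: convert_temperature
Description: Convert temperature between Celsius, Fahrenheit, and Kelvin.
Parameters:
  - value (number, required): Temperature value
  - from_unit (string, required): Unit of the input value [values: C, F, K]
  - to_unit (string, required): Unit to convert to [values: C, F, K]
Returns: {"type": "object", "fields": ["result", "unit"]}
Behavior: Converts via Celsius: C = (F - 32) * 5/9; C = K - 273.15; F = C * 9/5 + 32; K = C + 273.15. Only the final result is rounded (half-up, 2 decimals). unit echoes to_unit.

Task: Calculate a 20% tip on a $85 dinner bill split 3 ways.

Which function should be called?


The task needs a function whose description is: Calculate tip amount and split the bill.
calculate_tip


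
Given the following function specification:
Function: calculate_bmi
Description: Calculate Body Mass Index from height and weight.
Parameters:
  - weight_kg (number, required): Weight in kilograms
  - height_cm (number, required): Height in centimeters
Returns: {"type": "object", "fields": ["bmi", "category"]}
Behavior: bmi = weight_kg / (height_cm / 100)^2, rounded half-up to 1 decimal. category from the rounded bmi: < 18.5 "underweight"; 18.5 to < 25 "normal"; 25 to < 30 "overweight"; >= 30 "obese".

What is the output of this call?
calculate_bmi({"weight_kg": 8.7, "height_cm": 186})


height_m = 186 / 100 = 1.86
bmi = 8.7 / 1.86^2 = 8.7 / 3.4596 = 2.514742 -> 2.5
2.5 < 18.5 -> underweight
Output:
{"bmi": 2.5, "category": "underweight"}


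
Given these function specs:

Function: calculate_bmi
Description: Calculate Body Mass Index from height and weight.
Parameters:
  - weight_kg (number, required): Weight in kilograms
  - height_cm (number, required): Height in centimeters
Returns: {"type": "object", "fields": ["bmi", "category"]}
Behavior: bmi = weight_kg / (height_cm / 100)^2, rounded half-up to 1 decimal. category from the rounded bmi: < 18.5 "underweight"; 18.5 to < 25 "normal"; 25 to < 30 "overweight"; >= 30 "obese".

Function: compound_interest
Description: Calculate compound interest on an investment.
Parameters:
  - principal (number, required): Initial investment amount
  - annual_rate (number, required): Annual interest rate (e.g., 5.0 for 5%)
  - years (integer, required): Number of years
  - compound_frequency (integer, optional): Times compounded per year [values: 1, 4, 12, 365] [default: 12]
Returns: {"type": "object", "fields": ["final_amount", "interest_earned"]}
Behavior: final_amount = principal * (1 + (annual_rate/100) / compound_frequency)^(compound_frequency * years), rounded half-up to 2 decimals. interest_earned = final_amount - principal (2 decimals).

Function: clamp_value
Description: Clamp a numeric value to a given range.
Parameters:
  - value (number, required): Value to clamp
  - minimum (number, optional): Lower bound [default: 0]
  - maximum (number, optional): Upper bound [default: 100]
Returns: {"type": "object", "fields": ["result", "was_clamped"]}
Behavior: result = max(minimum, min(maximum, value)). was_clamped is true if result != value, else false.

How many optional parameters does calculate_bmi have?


Parameters of calculate_bmi: weight_kg (required), height_cm (required)
Optional count:
0


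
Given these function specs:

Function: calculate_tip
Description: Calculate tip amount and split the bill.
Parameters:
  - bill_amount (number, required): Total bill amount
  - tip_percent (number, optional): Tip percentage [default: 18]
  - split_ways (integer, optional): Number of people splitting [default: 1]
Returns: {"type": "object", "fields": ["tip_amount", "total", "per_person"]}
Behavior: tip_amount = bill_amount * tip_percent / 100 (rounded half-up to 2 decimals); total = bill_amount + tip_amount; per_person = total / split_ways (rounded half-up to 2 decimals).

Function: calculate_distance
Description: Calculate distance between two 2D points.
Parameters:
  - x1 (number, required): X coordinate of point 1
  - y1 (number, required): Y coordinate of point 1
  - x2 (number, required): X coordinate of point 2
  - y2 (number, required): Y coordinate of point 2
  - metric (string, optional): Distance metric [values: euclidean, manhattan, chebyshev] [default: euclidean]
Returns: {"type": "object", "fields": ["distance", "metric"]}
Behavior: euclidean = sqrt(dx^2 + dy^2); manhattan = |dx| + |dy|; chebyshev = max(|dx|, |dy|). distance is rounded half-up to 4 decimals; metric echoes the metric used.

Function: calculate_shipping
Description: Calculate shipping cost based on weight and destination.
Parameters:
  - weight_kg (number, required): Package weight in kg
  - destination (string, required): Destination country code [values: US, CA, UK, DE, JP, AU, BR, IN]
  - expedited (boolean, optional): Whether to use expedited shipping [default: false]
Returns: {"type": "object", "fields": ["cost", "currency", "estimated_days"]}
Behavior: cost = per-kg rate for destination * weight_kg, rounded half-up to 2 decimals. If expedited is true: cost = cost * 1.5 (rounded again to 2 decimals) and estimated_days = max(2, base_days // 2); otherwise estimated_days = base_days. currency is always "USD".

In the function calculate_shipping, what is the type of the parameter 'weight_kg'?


The calculate_shipping spec declares:
  - weight_kg (number, required): Package weight in kg
Type:
number


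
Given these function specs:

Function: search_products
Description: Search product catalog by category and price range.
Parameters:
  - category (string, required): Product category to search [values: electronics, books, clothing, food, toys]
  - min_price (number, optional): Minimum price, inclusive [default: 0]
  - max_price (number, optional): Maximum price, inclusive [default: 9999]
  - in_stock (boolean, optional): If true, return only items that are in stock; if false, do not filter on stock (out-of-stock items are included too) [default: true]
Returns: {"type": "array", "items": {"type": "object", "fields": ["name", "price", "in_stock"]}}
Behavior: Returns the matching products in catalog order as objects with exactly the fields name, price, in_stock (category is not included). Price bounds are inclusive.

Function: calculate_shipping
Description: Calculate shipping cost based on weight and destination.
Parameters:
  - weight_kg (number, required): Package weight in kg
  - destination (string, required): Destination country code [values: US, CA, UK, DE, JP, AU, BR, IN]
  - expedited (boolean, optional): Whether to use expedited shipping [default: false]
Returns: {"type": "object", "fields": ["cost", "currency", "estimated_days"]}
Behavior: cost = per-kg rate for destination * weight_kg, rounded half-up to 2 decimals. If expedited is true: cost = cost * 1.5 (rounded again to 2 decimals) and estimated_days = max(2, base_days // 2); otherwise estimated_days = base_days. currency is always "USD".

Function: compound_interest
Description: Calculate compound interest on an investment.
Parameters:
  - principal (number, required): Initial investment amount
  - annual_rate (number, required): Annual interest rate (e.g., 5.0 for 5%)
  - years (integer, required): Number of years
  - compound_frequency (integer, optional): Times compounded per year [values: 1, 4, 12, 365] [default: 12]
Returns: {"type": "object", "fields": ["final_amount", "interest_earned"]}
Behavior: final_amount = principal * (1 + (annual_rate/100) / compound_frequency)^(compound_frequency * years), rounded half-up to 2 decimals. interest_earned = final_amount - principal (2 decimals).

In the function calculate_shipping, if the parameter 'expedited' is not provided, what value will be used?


The calculate_shipping spec declares:
  - expedited (boolean, optional): Whether to use expedited shipping [default: false]
Default:
false


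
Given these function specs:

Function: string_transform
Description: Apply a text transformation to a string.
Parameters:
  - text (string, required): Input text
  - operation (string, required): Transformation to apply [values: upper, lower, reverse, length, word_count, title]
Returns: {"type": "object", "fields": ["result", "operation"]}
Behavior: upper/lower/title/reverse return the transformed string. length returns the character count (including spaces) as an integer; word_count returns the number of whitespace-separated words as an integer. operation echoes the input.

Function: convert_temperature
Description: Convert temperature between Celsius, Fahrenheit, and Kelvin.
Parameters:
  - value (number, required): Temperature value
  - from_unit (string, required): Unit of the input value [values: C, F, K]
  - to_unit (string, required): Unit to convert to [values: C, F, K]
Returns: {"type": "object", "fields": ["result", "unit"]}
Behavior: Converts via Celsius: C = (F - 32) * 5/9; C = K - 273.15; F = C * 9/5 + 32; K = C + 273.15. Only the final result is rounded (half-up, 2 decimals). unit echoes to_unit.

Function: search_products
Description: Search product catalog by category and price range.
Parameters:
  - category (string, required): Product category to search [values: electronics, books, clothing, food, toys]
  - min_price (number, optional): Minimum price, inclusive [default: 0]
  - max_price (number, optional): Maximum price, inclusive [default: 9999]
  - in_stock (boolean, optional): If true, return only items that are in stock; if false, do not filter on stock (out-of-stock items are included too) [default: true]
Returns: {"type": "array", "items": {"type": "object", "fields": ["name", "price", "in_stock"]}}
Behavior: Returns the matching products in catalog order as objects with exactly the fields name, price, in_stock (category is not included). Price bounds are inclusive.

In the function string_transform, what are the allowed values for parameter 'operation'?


The string_transform spec declares:
  - operation (string, required): Transformation to apply [values: upper, lower, reverse, length, word_count, title]
Allowed values:
upper, lower, reverse, length, word_count, title


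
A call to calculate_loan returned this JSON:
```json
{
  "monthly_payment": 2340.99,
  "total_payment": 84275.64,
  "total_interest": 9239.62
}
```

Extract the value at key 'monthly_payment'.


2340.99


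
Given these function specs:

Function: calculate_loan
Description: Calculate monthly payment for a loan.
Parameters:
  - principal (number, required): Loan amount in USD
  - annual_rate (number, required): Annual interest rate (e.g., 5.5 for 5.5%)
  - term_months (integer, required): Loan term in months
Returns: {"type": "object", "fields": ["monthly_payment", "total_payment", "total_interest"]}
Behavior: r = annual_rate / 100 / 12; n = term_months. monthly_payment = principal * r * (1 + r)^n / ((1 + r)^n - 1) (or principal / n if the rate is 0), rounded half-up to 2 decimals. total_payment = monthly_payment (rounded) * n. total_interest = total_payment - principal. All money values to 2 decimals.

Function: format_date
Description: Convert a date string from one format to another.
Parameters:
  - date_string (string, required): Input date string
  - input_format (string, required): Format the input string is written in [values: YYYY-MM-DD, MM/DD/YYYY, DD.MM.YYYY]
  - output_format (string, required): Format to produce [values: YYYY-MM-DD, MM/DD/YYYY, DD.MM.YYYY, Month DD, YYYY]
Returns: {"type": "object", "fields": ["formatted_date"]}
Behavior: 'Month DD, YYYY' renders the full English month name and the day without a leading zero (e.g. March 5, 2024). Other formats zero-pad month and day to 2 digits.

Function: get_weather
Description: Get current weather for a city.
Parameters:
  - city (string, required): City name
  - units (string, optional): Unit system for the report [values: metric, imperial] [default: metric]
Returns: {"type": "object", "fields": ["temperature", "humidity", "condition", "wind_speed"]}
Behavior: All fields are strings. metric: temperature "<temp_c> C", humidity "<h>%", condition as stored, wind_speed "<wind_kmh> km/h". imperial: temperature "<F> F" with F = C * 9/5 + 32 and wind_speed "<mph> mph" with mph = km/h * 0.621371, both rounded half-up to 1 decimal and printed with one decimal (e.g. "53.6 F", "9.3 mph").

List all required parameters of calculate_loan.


Parameters of calculate_loan and their required/optional flag:
  principal: required
  annual_rate: required
  term_months: required
annual_rate, principal, term_months


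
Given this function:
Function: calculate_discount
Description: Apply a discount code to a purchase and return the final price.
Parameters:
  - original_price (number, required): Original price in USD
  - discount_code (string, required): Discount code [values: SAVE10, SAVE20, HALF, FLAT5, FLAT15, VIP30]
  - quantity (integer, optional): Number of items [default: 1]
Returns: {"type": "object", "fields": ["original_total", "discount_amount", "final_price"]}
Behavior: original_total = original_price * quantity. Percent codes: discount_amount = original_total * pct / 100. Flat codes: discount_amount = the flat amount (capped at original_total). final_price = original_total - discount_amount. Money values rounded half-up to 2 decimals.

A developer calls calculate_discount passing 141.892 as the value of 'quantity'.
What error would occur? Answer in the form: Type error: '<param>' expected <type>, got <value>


Spec: 'quantity' is declared as integer; 141.892 is a non-integer number.
Type error: 'quantity' expected integer, got 141.892


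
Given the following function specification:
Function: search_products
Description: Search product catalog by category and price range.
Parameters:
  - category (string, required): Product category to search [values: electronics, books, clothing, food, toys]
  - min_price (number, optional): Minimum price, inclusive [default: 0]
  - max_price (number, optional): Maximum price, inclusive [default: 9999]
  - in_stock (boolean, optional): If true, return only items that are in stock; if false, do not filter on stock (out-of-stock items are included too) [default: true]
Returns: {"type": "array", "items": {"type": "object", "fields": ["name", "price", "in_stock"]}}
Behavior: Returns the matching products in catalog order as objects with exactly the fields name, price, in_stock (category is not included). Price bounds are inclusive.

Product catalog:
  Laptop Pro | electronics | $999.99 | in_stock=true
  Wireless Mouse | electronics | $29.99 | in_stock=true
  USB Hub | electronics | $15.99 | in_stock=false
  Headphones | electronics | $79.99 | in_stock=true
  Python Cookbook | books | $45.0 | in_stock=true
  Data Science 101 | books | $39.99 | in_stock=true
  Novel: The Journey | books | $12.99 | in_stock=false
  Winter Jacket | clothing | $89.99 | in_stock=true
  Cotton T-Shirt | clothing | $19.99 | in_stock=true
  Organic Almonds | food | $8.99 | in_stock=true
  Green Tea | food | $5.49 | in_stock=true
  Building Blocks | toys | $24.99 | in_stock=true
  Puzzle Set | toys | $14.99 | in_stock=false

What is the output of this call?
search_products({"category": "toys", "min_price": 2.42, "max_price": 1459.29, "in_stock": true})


Filter: category=toys, 2.42 <= price <= 1459.29, in-stock only
  Building Blocks ($24.99): keep
  Puzzle Set ($14.99): out of stock -> skip
Output:
[{"name": "Building Blocks", "price": 24.99, "in_stock": true}]


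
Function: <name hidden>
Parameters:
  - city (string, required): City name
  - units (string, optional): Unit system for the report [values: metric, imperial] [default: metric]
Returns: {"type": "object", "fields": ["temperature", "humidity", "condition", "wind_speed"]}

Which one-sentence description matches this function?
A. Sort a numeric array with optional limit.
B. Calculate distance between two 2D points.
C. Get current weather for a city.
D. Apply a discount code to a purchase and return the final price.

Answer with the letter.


Parameters city, units and return ["temperature", "humidity", "condition", "wind_speed"] fit: Get current weather for a city.
C


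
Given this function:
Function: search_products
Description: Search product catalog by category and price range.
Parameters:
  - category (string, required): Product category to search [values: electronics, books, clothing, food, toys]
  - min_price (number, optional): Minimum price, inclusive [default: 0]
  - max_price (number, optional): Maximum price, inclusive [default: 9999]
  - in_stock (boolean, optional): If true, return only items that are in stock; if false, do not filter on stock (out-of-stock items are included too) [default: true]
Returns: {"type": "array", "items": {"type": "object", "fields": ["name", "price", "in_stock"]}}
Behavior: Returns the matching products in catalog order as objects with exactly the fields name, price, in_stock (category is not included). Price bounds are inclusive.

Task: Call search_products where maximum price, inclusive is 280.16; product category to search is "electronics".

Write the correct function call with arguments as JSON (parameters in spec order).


Mapping each described value to its parameter name:
  'Maximum price, inclusive' -> max_price = 280.16
  'Product category to search' -> category = "electronics"
search_products({"category": "electronics", "max_price": 280.16})


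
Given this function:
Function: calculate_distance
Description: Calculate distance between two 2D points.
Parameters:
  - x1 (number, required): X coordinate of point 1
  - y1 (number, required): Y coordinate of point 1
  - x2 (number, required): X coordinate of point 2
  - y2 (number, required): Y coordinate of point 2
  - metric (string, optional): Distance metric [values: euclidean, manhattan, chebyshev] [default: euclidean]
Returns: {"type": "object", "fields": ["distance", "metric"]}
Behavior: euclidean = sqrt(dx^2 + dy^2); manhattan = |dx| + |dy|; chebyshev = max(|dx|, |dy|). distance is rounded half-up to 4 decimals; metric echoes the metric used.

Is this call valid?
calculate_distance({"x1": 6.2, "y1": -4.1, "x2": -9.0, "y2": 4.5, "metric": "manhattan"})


Checking all required parameters present and types match... All valid.
Valid


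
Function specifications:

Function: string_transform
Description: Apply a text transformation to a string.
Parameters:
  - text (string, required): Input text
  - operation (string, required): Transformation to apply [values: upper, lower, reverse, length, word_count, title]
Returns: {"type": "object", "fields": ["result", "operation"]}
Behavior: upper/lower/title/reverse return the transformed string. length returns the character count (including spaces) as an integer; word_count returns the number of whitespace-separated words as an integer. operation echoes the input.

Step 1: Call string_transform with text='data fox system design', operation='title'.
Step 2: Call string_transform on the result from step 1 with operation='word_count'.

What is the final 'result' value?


Step 1: string_transform(text='data fox system design', operation='title')
  -> result = 'Data Fox System Design'
Step 2: string_transform(text='Data Fox System Design', operation='word_count')
  words: Data, Fox, System, Design -> 4
  -> result = 4
4


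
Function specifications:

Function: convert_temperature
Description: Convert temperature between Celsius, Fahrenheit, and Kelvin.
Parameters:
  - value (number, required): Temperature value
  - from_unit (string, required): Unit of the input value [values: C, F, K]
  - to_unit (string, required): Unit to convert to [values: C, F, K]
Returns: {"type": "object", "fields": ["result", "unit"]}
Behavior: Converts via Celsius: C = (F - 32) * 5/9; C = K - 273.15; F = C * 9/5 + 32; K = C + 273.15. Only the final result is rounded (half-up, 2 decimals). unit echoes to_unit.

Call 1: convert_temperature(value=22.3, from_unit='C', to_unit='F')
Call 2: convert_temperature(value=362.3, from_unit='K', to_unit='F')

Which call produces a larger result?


Call 1:
  Input already in C: 22.3
  To F: 22.3 * 9/5 + 32 = 72.14
  Round to 2 decimals: 72.14
  -> 72.14 F
Call 2:
  To C: 362.3 - 273.15 = 89.15
  To F: 89.15 * 9/5 + 32 = 192.47
  Round to 2 decimals: 192.47
  -> 192.47 F
Call 2 (192.47 F)


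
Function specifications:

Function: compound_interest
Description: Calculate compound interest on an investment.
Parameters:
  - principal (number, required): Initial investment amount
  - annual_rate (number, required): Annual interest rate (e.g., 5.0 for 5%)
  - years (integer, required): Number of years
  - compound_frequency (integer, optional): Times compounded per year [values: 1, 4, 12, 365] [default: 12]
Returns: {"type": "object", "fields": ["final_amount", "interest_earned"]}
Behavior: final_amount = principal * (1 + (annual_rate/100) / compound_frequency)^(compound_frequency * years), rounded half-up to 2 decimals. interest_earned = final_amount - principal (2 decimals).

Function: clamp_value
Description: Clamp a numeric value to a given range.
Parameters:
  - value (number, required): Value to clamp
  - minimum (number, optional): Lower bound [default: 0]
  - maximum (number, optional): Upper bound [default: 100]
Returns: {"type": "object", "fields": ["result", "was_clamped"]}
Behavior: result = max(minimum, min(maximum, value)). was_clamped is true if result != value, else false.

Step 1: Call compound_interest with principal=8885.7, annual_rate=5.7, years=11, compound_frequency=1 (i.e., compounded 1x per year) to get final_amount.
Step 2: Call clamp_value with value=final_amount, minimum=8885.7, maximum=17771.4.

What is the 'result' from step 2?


Step 1: compound_interest
  rate per period = 5.7/100/1 = 0.057 (keep full precision); periods = 1 * 11 = 11
  (1 + 0.057)^11 = 1.84002982
  final_amount = 8885.7 * 1.84002982 = 16349.952935 -> 16349.95
  interest_earned = 16349.95 - 8885.70 = 7464.25
  -> final_amount = 16349.95
Step 2: clamp_value(value=16349.95, minimum=8885.7, maximum=17771.4)
  result = max(8885.7, min(17771.4, 16349.95)) = max(8885.7, 16349.95) = 16349.95
  was_clamped = (16349.95 != 16349.95) = false
  -> result = 16349.95
16349.95


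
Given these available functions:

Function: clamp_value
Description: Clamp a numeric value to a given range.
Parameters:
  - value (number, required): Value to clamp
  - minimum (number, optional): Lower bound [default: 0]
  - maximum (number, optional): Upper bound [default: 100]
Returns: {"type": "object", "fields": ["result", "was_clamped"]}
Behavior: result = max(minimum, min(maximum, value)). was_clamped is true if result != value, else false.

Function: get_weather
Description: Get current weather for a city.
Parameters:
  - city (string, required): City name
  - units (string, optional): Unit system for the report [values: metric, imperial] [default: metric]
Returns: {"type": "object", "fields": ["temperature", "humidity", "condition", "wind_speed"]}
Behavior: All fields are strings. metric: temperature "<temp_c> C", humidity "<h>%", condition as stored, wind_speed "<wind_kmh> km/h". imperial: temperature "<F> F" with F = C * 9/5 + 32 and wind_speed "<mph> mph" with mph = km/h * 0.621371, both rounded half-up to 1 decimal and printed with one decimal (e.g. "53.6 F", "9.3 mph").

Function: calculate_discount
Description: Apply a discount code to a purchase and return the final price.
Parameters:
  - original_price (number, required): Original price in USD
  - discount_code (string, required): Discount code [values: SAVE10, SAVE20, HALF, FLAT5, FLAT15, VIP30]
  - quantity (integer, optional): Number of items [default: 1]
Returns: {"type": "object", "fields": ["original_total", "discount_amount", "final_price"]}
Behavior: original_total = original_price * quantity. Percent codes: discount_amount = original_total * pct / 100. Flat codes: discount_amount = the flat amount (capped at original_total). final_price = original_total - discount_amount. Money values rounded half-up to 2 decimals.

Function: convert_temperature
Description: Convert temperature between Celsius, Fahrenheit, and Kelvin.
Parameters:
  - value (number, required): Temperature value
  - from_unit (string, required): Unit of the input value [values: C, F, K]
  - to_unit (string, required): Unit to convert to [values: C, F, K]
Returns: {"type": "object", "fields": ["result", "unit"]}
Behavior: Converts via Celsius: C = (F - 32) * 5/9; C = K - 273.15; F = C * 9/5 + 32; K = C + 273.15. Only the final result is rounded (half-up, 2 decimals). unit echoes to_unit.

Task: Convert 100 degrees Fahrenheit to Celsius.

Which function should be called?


The task needs a function whose description is: Convert temperature between Celsius, Fahrenheit, and Kelvin.
convert_temperature


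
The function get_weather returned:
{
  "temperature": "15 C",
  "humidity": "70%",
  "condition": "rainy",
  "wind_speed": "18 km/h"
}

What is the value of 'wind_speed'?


18 km/h


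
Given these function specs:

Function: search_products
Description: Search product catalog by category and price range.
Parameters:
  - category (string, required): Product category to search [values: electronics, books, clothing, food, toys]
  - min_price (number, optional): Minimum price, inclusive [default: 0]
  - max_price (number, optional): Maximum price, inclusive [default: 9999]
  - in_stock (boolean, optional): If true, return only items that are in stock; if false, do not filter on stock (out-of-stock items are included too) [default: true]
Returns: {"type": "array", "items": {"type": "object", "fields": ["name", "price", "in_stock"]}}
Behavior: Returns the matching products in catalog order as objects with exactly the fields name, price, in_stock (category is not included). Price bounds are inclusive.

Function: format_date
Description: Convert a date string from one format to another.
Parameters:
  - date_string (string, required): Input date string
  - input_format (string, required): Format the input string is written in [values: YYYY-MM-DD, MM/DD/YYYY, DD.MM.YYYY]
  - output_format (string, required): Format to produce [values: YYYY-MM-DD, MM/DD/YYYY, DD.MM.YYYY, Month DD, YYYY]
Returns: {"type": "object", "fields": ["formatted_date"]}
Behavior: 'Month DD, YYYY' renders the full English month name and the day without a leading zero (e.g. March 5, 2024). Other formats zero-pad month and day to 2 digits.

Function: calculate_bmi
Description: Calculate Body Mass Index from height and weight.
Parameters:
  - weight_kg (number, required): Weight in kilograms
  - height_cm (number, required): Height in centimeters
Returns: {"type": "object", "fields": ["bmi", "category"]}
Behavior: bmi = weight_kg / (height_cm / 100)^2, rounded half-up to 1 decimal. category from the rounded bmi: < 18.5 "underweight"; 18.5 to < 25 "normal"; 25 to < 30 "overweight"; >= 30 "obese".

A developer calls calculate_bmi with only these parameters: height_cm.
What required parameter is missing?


Required parameters: weight_kg, height_cm
Provided: height_cm
Missing: weight_kg
weight_kg


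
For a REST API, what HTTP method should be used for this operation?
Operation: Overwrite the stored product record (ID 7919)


GET = read, POST = create, PUT = update/replace, DELETE = remove
This operation is an update/replace.
PUT


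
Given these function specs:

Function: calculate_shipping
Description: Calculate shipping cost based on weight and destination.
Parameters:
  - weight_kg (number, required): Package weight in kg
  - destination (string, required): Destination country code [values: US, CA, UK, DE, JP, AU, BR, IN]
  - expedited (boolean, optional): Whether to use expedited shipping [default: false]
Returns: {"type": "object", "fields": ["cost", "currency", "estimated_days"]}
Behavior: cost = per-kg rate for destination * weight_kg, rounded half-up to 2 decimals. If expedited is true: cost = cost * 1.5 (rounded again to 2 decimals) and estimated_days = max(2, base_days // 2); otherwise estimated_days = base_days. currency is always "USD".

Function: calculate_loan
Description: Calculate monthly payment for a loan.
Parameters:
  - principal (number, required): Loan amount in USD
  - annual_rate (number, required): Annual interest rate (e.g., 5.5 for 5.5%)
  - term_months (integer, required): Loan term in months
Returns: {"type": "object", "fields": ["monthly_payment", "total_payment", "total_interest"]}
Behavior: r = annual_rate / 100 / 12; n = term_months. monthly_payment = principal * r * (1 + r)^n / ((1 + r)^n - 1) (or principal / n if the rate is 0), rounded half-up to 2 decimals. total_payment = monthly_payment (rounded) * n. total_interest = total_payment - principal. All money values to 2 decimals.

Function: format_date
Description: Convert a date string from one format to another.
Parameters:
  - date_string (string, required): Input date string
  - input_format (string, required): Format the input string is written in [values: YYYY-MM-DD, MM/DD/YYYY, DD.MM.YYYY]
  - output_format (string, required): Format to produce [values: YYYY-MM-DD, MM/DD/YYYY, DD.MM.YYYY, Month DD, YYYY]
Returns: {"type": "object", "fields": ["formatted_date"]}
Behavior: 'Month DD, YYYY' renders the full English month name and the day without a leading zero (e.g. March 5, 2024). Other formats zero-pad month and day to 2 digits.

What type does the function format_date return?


The format_date spec declares Returns: {"type": "object", "fields": ["formatted_date"]}
Type:
object


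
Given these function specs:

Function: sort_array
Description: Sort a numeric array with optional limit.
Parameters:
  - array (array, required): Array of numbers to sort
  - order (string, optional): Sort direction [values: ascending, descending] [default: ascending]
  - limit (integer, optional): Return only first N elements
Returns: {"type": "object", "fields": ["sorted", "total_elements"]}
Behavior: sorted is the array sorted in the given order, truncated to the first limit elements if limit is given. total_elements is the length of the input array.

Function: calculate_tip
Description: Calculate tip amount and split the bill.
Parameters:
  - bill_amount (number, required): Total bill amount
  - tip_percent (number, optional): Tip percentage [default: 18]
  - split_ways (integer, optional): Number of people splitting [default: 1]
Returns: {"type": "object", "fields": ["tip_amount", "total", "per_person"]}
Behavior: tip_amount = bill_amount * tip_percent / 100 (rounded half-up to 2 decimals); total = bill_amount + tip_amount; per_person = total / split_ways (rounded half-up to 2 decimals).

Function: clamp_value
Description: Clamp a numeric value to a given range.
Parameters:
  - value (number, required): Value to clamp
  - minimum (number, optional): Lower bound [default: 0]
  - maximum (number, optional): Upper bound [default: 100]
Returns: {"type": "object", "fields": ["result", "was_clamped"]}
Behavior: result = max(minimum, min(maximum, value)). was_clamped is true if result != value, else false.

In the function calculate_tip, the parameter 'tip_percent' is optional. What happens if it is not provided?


The calculate_tip spec declares:
  - tip_percent (number, optional): Tip percentage [default: 18]
It defaults to 18


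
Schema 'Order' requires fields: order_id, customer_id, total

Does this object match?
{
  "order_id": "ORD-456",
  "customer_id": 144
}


Checking required fields...
Missing: total
Invalid - missing required field 'total'


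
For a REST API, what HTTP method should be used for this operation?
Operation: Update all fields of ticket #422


GET = read, POST = create, PUT = update/replace, DELETE = remove
This operation is an update/replace.
PUT


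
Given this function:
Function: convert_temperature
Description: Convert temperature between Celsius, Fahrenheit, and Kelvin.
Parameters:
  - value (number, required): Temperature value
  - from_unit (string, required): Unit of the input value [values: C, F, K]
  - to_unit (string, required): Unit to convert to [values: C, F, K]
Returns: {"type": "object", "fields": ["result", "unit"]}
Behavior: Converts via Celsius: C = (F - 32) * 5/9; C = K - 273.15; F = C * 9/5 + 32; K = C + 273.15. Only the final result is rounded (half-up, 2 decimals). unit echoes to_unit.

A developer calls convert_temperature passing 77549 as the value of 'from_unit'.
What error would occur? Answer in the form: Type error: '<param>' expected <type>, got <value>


Spec: 'from_unit' is declared as string; 77549 is an integer.
Type error: 'from_unit' expected string, got 77549


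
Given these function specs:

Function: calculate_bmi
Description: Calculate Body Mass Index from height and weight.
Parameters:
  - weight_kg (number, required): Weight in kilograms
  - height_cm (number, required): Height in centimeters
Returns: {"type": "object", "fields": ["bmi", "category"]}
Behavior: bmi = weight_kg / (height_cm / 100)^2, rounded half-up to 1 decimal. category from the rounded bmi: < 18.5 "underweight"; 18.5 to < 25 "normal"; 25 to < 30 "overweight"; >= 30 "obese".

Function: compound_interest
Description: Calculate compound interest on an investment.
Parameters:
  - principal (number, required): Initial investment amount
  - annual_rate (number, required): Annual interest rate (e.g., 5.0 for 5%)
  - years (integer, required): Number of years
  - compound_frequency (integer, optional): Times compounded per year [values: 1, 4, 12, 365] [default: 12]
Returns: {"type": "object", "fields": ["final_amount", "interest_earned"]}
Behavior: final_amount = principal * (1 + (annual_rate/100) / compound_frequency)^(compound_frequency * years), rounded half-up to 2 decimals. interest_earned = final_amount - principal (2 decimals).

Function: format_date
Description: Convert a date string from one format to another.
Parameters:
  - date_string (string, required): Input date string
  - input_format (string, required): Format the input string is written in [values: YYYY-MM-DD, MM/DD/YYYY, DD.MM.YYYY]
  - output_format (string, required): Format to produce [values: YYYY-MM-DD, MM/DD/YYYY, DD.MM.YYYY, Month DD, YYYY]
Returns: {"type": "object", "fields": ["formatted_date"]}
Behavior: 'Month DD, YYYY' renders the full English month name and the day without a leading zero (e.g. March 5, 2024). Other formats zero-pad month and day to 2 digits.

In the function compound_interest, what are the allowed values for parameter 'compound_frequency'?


The compound_interest spec declares:
  - compound_frequency (integer, optional): Times compounded per year [values: 1, 4, 12, 365] [default: 12]
Allowed values:
1, 4, 12, 365


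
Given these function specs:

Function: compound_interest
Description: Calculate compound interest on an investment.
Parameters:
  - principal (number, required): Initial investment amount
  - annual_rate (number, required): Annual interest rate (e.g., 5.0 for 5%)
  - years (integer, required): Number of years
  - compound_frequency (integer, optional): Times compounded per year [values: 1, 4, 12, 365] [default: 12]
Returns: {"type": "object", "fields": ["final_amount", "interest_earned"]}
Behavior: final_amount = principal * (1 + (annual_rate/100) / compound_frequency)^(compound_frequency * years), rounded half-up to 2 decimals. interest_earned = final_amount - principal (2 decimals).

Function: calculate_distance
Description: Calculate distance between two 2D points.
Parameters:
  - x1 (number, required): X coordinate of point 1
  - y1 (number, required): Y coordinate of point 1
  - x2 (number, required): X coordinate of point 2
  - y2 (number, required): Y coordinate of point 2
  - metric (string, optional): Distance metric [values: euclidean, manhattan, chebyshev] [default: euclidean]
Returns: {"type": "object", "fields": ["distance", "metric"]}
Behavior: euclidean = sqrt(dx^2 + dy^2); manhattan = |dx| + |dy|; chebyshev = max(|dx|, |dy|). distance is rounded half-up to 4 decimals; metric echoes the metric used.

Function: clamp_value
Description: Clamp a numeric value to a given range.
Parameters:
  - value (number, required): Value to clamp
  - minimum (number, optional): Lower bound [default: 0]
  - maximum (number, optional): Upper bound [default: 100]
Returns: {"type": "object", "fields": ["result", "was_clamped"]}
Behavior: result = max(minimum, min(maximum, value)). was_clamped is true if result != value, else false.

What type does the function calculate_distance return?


The calculate_distance spec declares Returns: {"type": "object", "fields": ["distance", "metric"]}
Type:
object


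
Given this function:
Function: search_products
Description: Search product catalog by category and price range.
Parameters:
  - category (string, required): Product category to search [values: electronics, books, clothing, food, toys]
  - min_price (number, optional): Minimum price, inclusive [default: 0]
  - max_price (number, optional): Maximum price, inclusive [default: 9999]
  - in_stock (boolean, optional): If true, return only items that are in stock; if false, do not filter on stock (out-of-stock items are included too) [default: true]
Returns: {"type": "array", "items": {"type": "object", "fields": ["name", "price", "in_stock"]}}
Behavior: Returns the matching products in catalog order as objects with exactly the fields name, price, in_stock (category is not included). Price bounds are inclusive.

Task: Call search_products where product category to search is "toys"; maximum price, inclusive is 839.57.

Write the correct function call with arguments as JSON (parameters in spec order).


Mapping each described value to its parameter name:
  'Product category to search' -> category = "toys"
  'Maximum price, inclusive' -> max_price = 839.57
search_products({"category": "toys", "max_price": 839.57})
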